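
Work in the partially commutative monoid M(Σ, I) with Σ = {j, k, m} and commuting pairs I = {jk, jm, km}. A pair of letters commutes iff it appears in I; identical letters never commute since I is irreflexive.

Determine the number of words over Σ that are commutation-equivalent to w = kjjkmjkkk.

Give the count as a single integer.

drop 0:k onto floor
drop 1:j onto floor
drop 2:j onto {1:j}
drop 3:k onto {0:k}
drop 4:m onto floor
drop 5:j onto {2:j}
drop 6:k onto {3:k}
drop 7:k onto {6:k}
drop 8:k onto {7:k}
ground layer = {0:k, 1:j, 4:m}
drop-orders for the pieces not yet dropped (sum over which currently-grounded one goes next):
  1 to go: {4} 1  {5} 1  {8} 1
  2 to go: {2,5} 1  {4,5} 2  {4,8} 2  {5,8} 2  {7,8} 1
  3 to go: {1,2,5} 1  {2,4,5} 3  {2,5,8} 3  {4,5,8} 6  {4,7,8} 3  {5,7,8} 3  {6,7,8} 1
  4 to go: {1,2,4,5} 4  {1,2,5,8} 4  {2,4,5,8} 12  {2,5,7,8} 6  {3,6,7,8} 1  {4,5,7,8} 12  {4,6,7,8} 4  {5,6,7,8} 4
  5 to go: {0,3,6,7,8} 1  {1,2,4,5,8} 20  {1,2,5,7,8} 10  {2,4,5,7,8} 30  {2,5,6,7,8} 10  {3,4,6,7,8} 5  {3,5,6,7,8} 5  {4,5,6,7,8} 20
  6 to go: {0,3,4,6,7,8} 6  {0,3,5,6,7,8} 6  {1,2,4,5,7,8} 60  {1,2,5,6,7,8} 20  {2,3,5,6,7,8} 15  {2,4,5,6,7,8} 60  {3,4,5,6,7,8} 30
  7 to go: {0,2,3,5,6,7,8} 21  {0,3,4,5,6,7,8} 42  {1,2,3,5,6,7,8} 35  {1,2,4,5,6,7,8} 140  {2,3,4,5,6,7,8} 105
  if 0:k drops first: 280 orders
  if 1:j drops first: 168 orders
  if 4:m drops first: 56 orders
heap linearizations: 504

504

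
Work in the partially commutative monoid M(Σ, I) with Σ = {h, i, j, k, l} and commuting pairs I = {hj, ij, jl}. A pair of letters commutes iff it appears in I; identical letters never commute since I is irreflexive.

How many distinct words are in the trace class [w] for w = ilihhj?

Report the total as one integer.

6

#0=i has no predecessor
#1=l depends on [0:i]
#2=i depends on [1:l]
#3=h depends on [2:i]
#4=h depends on [3:h]
#5=j has no predecessor
sources: [0:i, 5:j]
N(rest) = Σ N(rest − s) over sources s of rest; N(one piece) = 1:
  size 1 → [4]=1  [5]=1
  size 2 → [3,4]=1  [4,5]=2
  size 3 → [2,3,4]=1  [3,4,5]=3
  size 4 → [1,2,3,4]=1  [2,3,4,5]=4
  first=0(i) contributes 5
  first=5(j) contributes 1
|[w]| = 6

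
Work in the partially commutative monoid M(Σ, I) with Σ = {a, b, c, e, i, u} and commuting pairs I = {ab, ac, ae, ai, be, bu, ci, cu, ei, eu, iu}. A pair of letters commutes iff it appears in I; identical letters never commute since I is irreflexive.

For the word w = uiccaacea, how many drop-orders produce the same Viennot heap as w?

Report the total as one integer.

#0=u has no predecessor
#1=i has no predecessor
#2=c has no predecessor
#3=c depends on [2:c]
#4=a depends on [0:u]
#5=a depends on [4:a]
#6=c depends on [3:c]
#7=e depends on [6:c]
#8=a depends on [5:a]
sources: [0:u, 1:i, 2:c]
N(rest) = Σ N(rest − s) over sources s of rest; N(one piece) = 1:
  size 1 → [1]=1  [7]=1  [8]=1
  size 2 → [1,7]=2  [1,8]=2  [5,8]=1  [6,7]=1  [7,8]=2
  size 3 → [1,5,8]=3  [1,6,7]=3  [1,7,8]=6  [3,6,7]=1  [4,5,8]=1  [5,7,8]=3  [6,7,8]=3
  size 4 → [0,4,5,8]=1  [1,3,6,7]=4  [1,4,5,8]=4  [1,5,7,8]=12  [1,6,7,8]=12  [2,3,6,7]=1  [3,6,7,8]=4  [4,5,7,8]=4  [5,6,7,8]=6
  size 5 → [0,1,4,5,8]=5  [0,4,5,7,8]=5  [1,2,3,6,7]=5  [1,3,6,7,8]=20  [1,4,5,7,8]=20  [1,5,6,7,8]=30  [2,3,6,7,8]=5  [3,5,6,7,8]=10  [4,5,6,7,8]=10
  size 6 → [0,1,4,5,7,8]=30  [0,4,5,6,7,8]=15  [1,2,3,6,7,8]=30  [1,3,5,6,7,8]=60  [1,4,5,6,7,8]=60  [2,3,5,6,7,8]=15  [3,4,5,6,7,8]=20
  size 7 → [0,1,4,5,6,7,8]=105  [0,3,4,5,6,7,8]=35  [1,2,3,5,6,7,8]=105  [1,3,4,5,6,7,8]=140  [2,3,4,5,6,7,8]=35
  first=0(u) contributes 280
  first=1(i) contributes 70
  first=2(c) contributes 280
|[w]| = 630

630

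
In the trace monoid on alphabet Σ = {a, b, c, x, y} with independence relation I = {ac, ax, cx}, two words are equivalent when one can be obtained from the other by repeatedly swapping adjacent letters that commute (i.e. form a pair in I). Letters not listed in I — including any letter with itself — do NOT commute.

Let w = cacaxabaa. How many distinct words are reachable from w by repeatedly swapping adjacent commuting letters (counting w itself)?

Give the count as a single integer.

60

piece 0:c — minimal
piece 1:a — minimal
piece 2:c rests on {0:c}
piece 3:a rests on {1:a}
piece 4:x — minimal
piece 5:a rests on {3:a}
piece 6:b rests on {2:c, 4:x, 5:a}
piece 7:a rests on {6:b}
piece 8:a rests on {7:a}
minimal pieces: {0:c, 1:a, 4:x}
ways to finish when only these pieces remain (= sum over removing one remaining piece with nothing left below it):
  1 left: {8}→1
  2 left: {7,8}→1
  3 left: {6,7,8}→1
  4 left: {2,6,7,8}→1  {4,6,7,8}→1  {5,6,7,8}→1
  5 left: {0,2,6,7,8}→1  {2,4,6,7,8}→2  {2,5,6,7,8}→2  {3,5,6,7,8}→1  {4,5,6,7,8}→2
  6 left: {0,2,4,6,7,8}→3  {0,2,5,6,7,8}→3  {1,3,5,6,7,8}→1  {2,3,5,6,7,8}→3  {2,4,5,6,7,8}→6  {3,4,5,6,7,8}→3
  7 left: {0,2,3,5,6,7,8}→6  {0,2,4,5,6,7,8}→12  {1,2,3,5,6,7,8}→4  {1,3,4,5,6,7,8}→4  {2,3,4,5,6,7,8}→12
  placing 0:c first → 20 extensions
  placing 1:a first → 30 extensions
  placing 4:x first → 10 extensions
total linear extensions = 60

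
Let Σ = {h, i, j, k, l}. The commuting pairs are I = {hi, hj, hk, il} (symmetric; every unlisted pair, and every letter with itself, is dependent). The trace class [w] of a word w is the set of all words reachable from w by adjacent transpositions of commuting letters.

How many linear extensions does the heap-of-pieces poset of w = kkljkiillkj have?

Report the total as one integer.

6

piece 0:k — minimal
piece 1:k rests on {0:k}
piece 2:l rests on {1:k}
piece 3:j rests on {2:l}
piece 4:k rests on {3:j}
piece 5:i rests on {4:k}
piece 6:i rests on {5:i}
piece 7:l rests on {4:k}
piece 8:l rests on {7:l}
piece 9:k rests on {6:i, 8:l}
piece 10:j rests on {9:k}
minimal pieces: {0:k}
ways to finish when only these pieces remain (= sum over removing one remaining piece with nothing left below it):
  1 left: {10}→1
  2 left: {9,10}→1
  3 left: {6,9,10}→1  {8,9,10}→1
  4 left: {5,6,9,10}→1  {6,8,9,10}→2  {7,8,9,10}→1
  5 left: {5,6,8,9,10}→3  {6,7,8,9,10}→3
  6 left: {5,6,7,8,9,10}→6
  7 left: {4,5,6,7,8,9,10}→6
  8 left: {3,4,5,6,7,8,9,10}→6
  9 left: {2,3,4,5,6,7,8,9,10}→6
  placing 0:k first → 6 extensions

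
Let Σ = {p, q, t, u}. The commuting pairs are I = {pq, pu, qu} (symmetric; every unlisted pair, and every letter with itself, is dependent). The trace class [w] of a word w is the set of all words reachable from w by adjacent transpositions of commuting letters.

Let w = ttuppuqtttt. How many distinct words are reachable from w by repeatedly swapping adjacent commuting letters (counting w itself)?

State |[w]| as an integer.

0(t) covers ∅
1(t) covers 0:t
2(u) covers 1:t
3(p) covers 1:t
4(p) covers 3:p
5(u) covers 2:u
6(q) covers 1:t
7(t) covers 4:p, 5:u, 6:q
8(t) covers 7:t
9(t) covers 8:t
10(t) covers 9:t
floor of heap: 0:t
completions by unplaced set U, small U first (add the entries for U minus each lowest piece of U):
  |U|=1: {10}:1
  |U|=2: {9,10}:1
  |U|=3: {8,9,10}:1
  |U|=4: {7,8,9,10}:1
  |U|=5: {4,7,8,9,10}:1  {5,7,8,9,10}:1  {6,7,8,9,10}:1
  |U|=6: {2,5,7,8,9,10}:1  {3,4,7,8,9,10}:1  {4,5,7,8,9,10}:2  {4,6,7,8,9,10}:2  {5,6,7,8,9,10}:2
  |U|=7: {2,4,5,7,8,9,10}:3  {2,5,6,7,8,9,10}:3  {3,4,5,7,8,9,10}:3  {3,4,6,7,8,9,10}:3  {4,5,6,7,8,9,10}:6
  |U|=8: {2,3,4,5,7,8,9,10}:6  {2,4,5,6,7,8,9,10}:12  {3,4,5,6,7,8,9,10}:12
  |U|=9: {2,3,4,5,6,7,8,9,10}:30
  start at 0(t): 30

30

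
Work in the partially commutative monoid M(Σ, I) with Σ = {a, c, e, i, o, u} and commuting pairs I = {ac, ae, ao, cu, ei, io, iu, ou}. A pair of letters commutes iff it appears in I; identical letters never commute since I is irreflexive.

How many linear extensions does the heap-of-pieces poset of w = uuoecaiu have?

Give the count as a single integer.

27

0(u) covers ∅
1(u) covers 0:u
2(o) covers ∅
3(e) covers 1:u, 2:o
4(c) covers 3:e
5(a) covers 1:u
6(i) covers 4:c, 5:a
7(u) covers 3:e, 5:a
floor of heap: 0:u, 2:o
completions by unplaced set U, small U first (add the entries for U minus each lowest piece of U):
  |U|=1: {6}:1  {7}:1
  |U|=2: {4,6}:1  {6,7}:2
  |U|=3: {4,6,7}:3  {5,6,7}:2
  |U|=4: {3,4,6,7}:3  {4,5,6,7}:5
  |U|=5: {2,3,4,6,7}:3  {3,4,5,6,7}:8
  |U|=6: {1,3,4,5,6,7}:8  {2,3,4,5,6,7}:11
  start at 0(u): 19
  start at 2(o): 8
sum over floor = 27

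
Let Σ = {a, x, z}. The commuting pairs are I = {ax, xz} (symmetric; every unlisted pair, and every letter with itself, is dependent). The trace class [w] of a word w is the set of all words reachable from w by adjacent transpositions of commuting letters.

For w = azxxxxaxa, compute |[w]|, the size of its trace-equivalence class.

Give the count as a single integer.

126

drop 0:a onto floor
drop 1:z onto {0:a}
drop 2:x onto floor
drop 3:x onto {2:x}
drop 4:x onto {3:x}
drop 5:x onto {4:x}
drop 6:a onto {1:z}
drop 7:x onto {5:x}
drop 8:a onto {6:a}
ground layer = {0:a, 2:x}
drop-orders for the pieces not yet dropped (sum over which currently-grounded one goes next):
  1 to go: {7} 1  {8} 1
  2 to go: {5,7} 1  {6,8} 1  {7,8} 2
  3 to go: {1,6,8} 1  {4,5,7} 1  {5,7,8} 3  {6,7,8} 3
  4 to go: {0,1,6,8} 1  {1,6,7,8} 4  {3,4,5,7} 1  {4,5,7,8} 4  {5,6,7,8} 6
  5 to go: {0,1,6,7,8} 5  {1,5,6,7,8} 10  {2,3,4,5,7} 1  {3,4,5,7,8} 5  {4,5,6,7,8} 10
  6 to go: {0,1,5,6,7,8} 15  {1,4,5,6,7,8} 20  {2,3,4,5,7,8} 6  {3,4,5,6,7,8} 15
  7 to go: {0,1,4,5,6,7,8} 35  {1,3,4,5,6,7,8} 35  {2,3,4,5,6,7,8} 21
  if 0:a drops first: 56 orders
  if 2:x drops first: 70 orders
heap linearizations: 126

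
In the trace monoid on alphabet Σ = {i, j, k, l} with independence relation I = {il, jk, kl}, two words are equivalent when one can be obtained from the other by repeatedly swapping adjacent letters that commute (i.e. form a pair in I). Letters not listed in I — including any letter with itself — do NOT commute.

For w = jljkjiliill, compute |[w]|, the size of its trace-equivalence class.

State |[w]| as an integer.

115

piece 0:j — minimal
piece 1:l rests on {0:j}
piece 2:j rests on {1:l}
piece 3:k — minimal
piece 4:j rests on {2:j}
piece 5:i rests on {3:k, 4:j}
piece 6:l rests on {4:j}
piece 7:i rests on {5:i}
piece 8:i rests on {7:i}
piece 9:l rests on {6:l}
piece 10:l rests on {9:l}
minimal pieces: {0:j, 3:k}
ways to finish when only these pieces remain (= sum over removing one remaining piece with nothing left below it):
  1 left: {8}→1  {10}→1
  2 left: {7,8}→1  {8,10}→2  {9,10}→1
  3 left: {5,7,8}→1  {6,9,10}→1  {7,8,10}→3  {8,9,10}→3
  4 left: {3,5,7,8}→1  {5,7,8,10}→4  {6,8,9,10}→4  {7,8,9,10}→6
  5 left: {3,5,7,8,10}→5  {5,7,8,9,10}→10  {6,7,8,9,10}→10
  6 left: {3,5,7,8,9,10}→15  {5,6,7,8,9,10}→20
  7 left: {3,5,6,7,8,9,10}→35  {4,5,6,7,8,9,10}→20
  8 left: {2,4,5,6,7,8,9,10}→20  {3,4,5,6,7,8,9,10}→55
  9 left: {1,2,4,5,6,7,8,9,10}→20  {2,3,4,5,6,7,8,9,10}→75
  placing 0:j first → 95 extensions
  placing 3:k first → 20 extensions
total linear extensions = 115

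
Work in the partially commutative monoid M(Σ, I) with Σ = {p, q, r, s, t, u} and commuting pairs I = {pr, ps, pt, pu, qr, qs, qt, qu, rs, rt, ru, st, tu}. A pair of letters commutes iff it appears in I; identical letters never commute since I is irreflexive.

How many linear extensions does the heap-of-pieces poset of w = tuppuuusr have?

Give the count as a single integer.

1512

0(t) covers ∅
1(u) covers ∅
2(p) covers ∅
3(p) covers 2:p
4(u) covers 1:u
5(u) covers 4:u
6(u) covers 5:u
7(s) covers 6:u
8(r) covers ∅
floor of heap: 0:t, 1:u, 2:p, 8:r
completions by unplaced set U, small U first (add the entries for U minus each lowest piece of U):
  |U|=1: {0}:1  {3}:1  {7}:1  {8}:1
  |U|=2: {0,3}:2  {0,7}:2  {0,8}:2  {2,3}:1  {3,7}:2  {3,8}:2  {6,7}:1  {7,8}:2
  |U|=3: {0,2,3}:3  {0,3,7}:6  {0,3,8}:6  {0,6,7}:3  {0,7,8}:6  {2,3,7}:3  {2,3,8}:3  {3,6,7}:3  {3,7,8}:6  {5,6,7}:1  {6,7,8}:3
  |U|=4: {0,2,3,7}:12  {0,2,3,8}:12  {0,3,6,7}:12  {0,3,7,8}:24  {0,5,6,7}:4  {0,6,7,8}:12  {2,3,6,7}:6  {2,3,7,8}:12  {3,5,6,7}:4  {3,6,7,8}:12  {4,5,6,7}:1  {5,6,7,8}:4
  |U|=5: {0,2,3,6,7}:30  {0,2,3,7,8}:60  {0,3,5,6,7}:20  {0,3,6,7,8}:60  {0,4,5,6,7}:5  {0,5,6,7,8}:20  {1,4,5,6,7}:1  {2,3,5,6,7}:10  {2,3,6,7,8}:30  {3,4,5,6,7}:5  {3,5,6,7,8}:20  {4,5,6,7,8}:5
  |U|=6: {0,1,4,5,6,7}:6  {0,2,3,5,6,7}:60  {0,2,3,6,7,8}:180  {0,3,4,5,6,7}:30  {0,3,5,6,7,8}:120  {0,4,5,6,7,8}:30  {1,3,4,5,6,7}:6  {1,4,5,6,7,8}:6  {2,3,4,5,6,7}:15  {2,3,5,6,7,8}:60  {3,4,5,6,7,8}:30
  |U|=7: {0,1,3,4,5,6,7}:42  {0,1,4,5,6,7,8}:42  {0,2,3,4,5,6,7}:105  {0,2,3,5,6,7,8}:420  {0,3,4,5,6,7,8}:210  {1,2,3,4,5,6,7}:21  {1,3,4,5,6,7,8}:42  {2,3,4,5,6,7,8}:105
  start at 0(t): 168
  start at 1(u): 840
  start at 2(p): 336
  start at 8(r): 168
sum over floor = 1512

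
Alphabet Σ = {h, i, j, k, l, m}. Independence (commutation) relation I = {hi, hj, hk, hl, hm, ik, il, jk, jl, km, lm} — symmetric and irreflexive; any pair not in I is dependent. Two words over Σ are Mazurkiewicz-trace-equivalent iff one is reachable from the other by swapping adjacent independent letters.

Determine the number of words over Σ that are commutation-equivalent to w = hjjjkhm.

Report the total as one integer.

piece 0:h — minimal
piece 1:j — minimal
piece 2:j rests on {1:j}
piece 3:j rests on {2:j}
piece 4:k — minimal
piece 5:h rests on {0:h}
piece 6:m rests on {3:j}
minimal pieces: {0:h, 1:j, 4:k}
ways to finish when only these pieces remain (= sum over removing one remaining piece with nothing left below it):
  1 left: {4}→1  {5}→1  {6}→1
  2 left: {0,5}→1  {3,6}→1  {4,5}→2  {4,6}→2  {5,6}→2
  3 left: {0,4,5}→3  {0,5,6}→3  {2,3,6}→1  {3,4,6}→3  {3,5,6}→3  {4,5,6}→6
  4 left: {0,3,5,6}→6  {0,4,5,6}→12  {1,2,3,6}→1  {2,3,4,6}→4  {2,3,5,6}→4  {3,4,5,6}→12
  5 left: {0,2,3,5,6}→10  {0,3,4,5,6}→30  {1,2,3,4,6}→5  {1,2,3,5,6}→5  {2,3,4,5,6}→20
  placing 0:h first → 30 extensions
  placing 1:j first → 60 extensions
  placing 4:k first → 15 extensions
total linear extensions = 105

105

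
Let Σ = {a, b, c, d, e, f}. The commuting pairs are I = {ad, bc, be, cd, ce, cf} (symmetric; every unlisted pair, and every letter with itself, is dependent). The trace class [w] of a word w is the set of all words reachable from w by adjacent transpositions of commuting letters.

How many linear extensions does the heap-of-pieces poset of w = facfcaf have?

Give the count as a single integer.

3

0(f) covers ∅
1(a) covers 0:f
2(c) covers 1:a
3(f) covers 1:a
4(c) covers 2:c
5(a) covers 3:f, 4:c
6(f) covers 5:a
floor of heap: 0:f
completions by unplaced set U, small U first (add the entries for U minus each lowest piece of U):
  |U|=1: {6}:1
  |U|=2: {5,6}:1
  |U|=3: {3,5,6}:1  {4,5,6}:1
  |U|=4: {2,4,5,6}:1  {3,4,5,6}:2
  |U|=5: {2,3,4,5,6}:3
  start at 0(f): 3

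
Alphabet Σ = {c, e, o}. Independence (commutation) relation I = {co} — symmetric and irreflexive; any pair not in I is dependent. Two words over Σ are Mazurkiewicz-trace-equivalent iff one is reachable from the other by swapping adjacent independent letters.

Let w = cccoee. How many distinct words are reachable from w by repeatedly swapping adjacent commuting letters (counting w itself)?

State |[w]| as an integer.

4

0(c) covers ∅
1(c) covers 0:c
2(c) covers 1:c
3(o) covers ∅
4(e) covers 2:c, 3:o
5(e) covers 4:e
floor of heap: 0:c, 3:o
completions by unplaced set U, small U first (add the entries for U minus each lowest piece of U):
  |U|=1: {5}:1
  |U|=2: {4,5}:1
  |U|=3: {2,4,5}:1  {3,4,5}:1
  |U|=4: {1,2,4,5}:1  {2,3,4,5}:2
  start at 0(c): 3
  start at 3(o): 1
sum over floor = 4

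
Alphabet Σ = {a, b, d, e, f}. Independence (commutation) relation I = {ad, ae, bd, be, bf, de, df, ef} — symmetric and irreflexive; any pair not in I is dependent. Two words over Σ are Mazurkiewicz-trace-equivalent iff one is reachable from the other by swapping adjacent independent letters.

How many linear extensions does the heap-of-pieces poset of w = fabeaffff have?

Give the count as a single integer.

0(f) covers ∅
1(a) covers 0:f
2(b) covers 1:a
3(e) covers ∅
4(a) covers 2:b
5(f) covers 4:a
6(f) covers 5:f
7(f) covers 6:f
8(f) covers 7:f
floor of heap: 0:f, 3:e
completions by unplaced set U, small U first (add the entries for U minus each lowest piece of U):
  |U|=1: {3}:1  {8}:1
  |U|=2: {3,8}:2  {7,8}:1
  |U|=3: {3,7,8}:3  {6,7,8}:1
  |U|=4: {3,6,7,8}:4  {5,6,7,8}:1
  |U|=5: {3,5,6,7,8}:5  {4,5,6,7,8}:1
  |U|=6: {2,4,5,6,7,8}:1  {3,4,5,6,7,8}:6
  |U|=7: {1,2,4,5,6,7,8}:1  {2,3,4,5,6,7,8}:7
  start at 0(f): 8
  start at 3(e): 1
sum over floor = 9

9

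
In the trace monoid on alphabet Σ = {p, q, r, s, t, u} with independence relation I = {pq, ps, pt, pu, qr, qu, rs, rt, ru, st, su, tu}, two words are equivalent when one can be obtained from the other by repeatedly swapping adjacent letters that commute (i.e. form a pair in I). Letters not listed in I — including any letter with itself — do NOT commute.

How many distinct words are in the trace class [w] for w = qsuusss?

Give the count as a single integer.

0(q) covers ∅
1(s) covers 0:q
2(u) covers ∅
3(u) covers 2:u
4(s) covers 1:s
5(s) covers 4:s
6(s) covers 5:s
floor of heap: 0:q, 2:u
completions by unplaced set U, small U first (add the entries for U minus each lowest piece of U):
  |U|=1: {3}:1  {6}:1
  |U|=2: {2,3}:1  {3,6}:2  {5,6}:1
  |U|=3: {2,3,6}:3  {3,5,6}:3  {4,5,6}:1
  |U|=4: {1,4,5,6}:1  {2,3,5,6}:6  {3,4,5,6}:4
  |U|=5: {0,1,4,5,6}:1  {1,3,4,5,6}:5  {2,3,4,5,6}:10
  start at 0(q): 15
  start at 2(u): 6
sum over floor = 21

21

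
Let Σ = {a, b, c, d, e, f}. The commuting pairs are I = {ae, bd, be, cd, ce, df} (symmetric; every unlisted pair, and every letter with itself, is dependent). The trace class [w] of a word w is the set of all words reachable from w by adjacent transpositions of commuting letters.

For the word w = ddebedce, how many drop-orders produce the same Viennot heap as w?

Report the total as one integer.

28

#0=d has no predecessor
#1=d depends on [0:d]
#2=e depends on [1:d]
#3=b has no predecessor
#4=e depends on [2:e]
#5=d depends on [4:e]
#6=c depends on [3:b]
#7=e depends on [5:d]
sources: [0:d, 3:b]
N(rest) = Σ N(rest − s) over sources s of rest; N(one piece) = 1:
  size 1 → [6]=1  [7]=1
  size 2 → [3,6]=1  [5,7]=1  [6,7]=2
  size 3 → [3,6,7]=3  [4,5,7]=1  [5,6,7]=3
  size 4 → [2,4,5,7]=1  [3,5,6,7]=6  [4,5,6,7]=4
  size 5 → [1,2,4,5,7]=1  [2,4,5,6,7]=5  [3,4,5,6,7]=10
  size 6 → [0,1,2,4,5,7]=1  [1,2,4,5,6,7]=6  [2,3,4,5,6,7]=15
  first=0(d) contributes 21
  first=3(b) contributes 7
|[w]| = 28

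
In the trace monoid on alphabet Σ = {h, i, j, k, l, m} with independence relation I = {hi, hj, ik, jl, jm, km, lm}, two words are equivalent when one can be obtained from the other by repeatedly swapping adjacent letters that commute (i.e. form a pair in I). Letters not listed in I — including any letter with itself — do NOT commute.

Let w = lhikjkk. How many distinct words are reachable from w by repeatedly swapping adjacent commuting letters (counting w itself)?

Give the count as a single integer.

3

drop 0:l onto floor
drop 1:h onto {0:l}
drop 2:i onto {0:l}
drop 3:k onto {1:h}
drop 4:j onto {2:i, 3:k}
drop 5:k onto {4:j}
drop 6:k onto {5:k}
ground layer = {0:l}
drop-orders for the pieces not yet dropped (sum over which currently-grounded one goes next):
  1 to go: {6} 1
  2 to go: {5,6} 1
  3 to go: {4,5,6} 1
  4 to go: {2,4,5,6} 1  {3,4,5,6} 1
  5 to go: {1,3,4,5,6} 1  {2,3,4,5,6} 2
  if 0:l drops first: 3 orders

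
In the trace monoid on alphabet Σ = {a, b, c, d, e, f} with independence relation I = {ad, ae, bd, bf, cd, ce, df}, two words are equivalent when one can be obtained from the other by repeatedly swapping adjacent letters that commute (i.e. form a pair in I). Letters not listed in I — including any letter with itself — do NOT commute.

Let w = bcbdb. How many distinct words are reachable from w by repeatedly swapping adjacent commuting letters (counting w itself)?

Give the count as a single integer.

piece 0:b — minimal
piece 1:c rests on {0:b}
piece 2:b rests on {1:c}
piece 3:d — minimal
piece 4:b rests on {2:b}
minimal pieces: {0:b, 3:d}
ways to finish when only these pieces remain (= sum over removing one remaining piece with nothing left below it):
  1 left: {3}→1  {4}→1
  2 left: {2,4}→1  {3,4}→2
  3 left: {1,2,4}→1  {2,3,4}→3
  placing 0:b first → 4 extensions
  placing 3:d first → 1 extensions
total linear extensions = 5

5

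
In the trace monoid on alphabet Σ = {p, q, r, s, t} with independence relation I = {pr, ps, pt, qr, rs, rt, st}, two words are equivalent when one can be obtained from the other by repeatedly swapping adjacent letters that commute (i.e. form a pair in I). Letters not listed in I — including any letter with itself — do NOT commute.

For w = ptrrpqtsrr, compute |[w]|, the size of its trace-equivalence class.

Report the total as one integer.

drop 0:p onto floor
drop 1:t onto floor
drop 2:r onto floor
drop 3:r onto {2:r}
drop 4:p onto {0:p}
drop 5:q onto {1:t, 4:p}
drop 6:t onto {5:q}
drop 7:s onto {5:q}
drop 8:r onto {3:r}
drop 9:r onto {8:r}
ground layer = {0:p, 1:t, 2:r}
drop-orders for the pieces not yet dropped (sum over which currently-grounded one goes next):
  1 to go: {6} 1  {7} 1  {9} 1
  2 to go: {6,7} 2  {6,9} 2  {7,9} 2  {8,9} 1
  3 to go: {3,8,9} 1  {5,6,7} 2  {6,7,9} 6  {6,8,9} 3  {7,8,9} 3
  4 to go: {1,5,6,7} 2  {2,3,8,9} 1  {3,6,8,9} 4  {3,7,8,9} 4  {4,5,6,7} 2  {5,6,7,9} 8  {6,7,8,9} 12
  5 to go: {0,4,5,6,7} 2  {1,4,5,6,7} 4  {1,5,6,7,9} 10  {2,3,6,8,9} 5  {2,3,7,8,9} 5  {3,6,7,8,9} 20  {4,5,6,7,9} 10  {5,6,7,8,9} 20
  6 to go: {0,1,4,5,6,7} 6  {0,4,5,6,7,9} 12  {1,4,5,6,7,9} 24  {1,5,6,7,8,9} 30  {2,3,6,7,8,9} 30  {3,5,6,7,8,9} 40  {4,5,6,7,8,9} 30
  7 to go: {0,1,4,5,6,7,9} 42  {0,4,5,6,7,8,9} 42  {1,3,5,6,7,8,9} 70  {1,4,5,6,7,8,9} 84  {2,3,5,6,7,8,9} 70  {3,4,5,6,7,8,9} 70
  8 to go: {0,1,4,5,6,7,8,9} 168  {0,3,4,5,6,7,8,9} 112  {1,2,3,5,6,7,8,9} 140  {1,3,4,5,6,7,8,9} 224  {2,3,4,5,6,7,8,9} 140
  if 0:p drops first: 504 orders
  if 1:t drops first: 252 orders
  if 2:r drops first: 504 orders
heap linearizations: 1260

1260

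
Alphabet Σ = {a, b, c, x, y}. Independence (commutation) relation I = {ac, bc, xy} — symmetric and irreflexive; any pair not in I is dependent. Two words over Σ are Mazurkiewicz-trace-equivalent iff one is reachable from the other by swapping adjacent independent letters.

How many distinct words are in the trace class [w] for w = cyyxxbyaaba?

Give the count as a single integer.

#0=c has no predecessor
#1=y depends on [0:c]
#2=y depends on [1:y]
#3=x depends on [0:c]
#4=x depends on [3:x]
#5=b depends on [2:y, 4:x]
#6=y depends on [5:b]
#7=a depends on [6:y]
#8=a depends on [7:a]
#9=b depends on [8:a]
#10=a depends on [9:b]
sources: [0:c]
N(rest) = Σ N(rest − s) over sources s of rest; N(one piece) = 1:
  size 1 → [10]=1
  size 2 → [9,10]=1
  size 3 → [8,9,10]=1
  size 4 → [7,8,9,10]=1
  size 5 → [6,7,8,9,10]=1
  size 6 → [5,6,7,8,9,10]=1
  size 7 → [2,5,6,7,8,9,10]=1  [4,5,6,7,8,9,10]=1
  size 8 → [1,2,5,6,7,8,9,10]=1  [2,4,5,6,7,8,9,10]=2  [3,4,5,6,7,8,9,10]=1
  size 9 → [1,2,4,5,6,7,8,9,10]=3  [2,3,4,5,6,7,8,9,10]=3
  first=0(c) contributes 6

6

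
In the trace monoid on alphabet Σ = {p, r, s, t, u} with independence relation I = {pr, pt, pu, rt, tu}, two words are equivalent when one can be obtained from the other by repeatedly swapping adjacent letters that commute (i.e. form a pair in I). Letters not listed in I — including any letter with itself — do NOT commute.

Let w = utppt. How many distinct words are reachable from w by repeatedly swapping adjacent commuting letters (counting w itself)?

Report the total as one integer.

30

piece 0:u — minimal
piece 1:t — minimal
piece 2:p — minimal
piece 3:p rests on {2:p}
piece 4:t rests on {1:t}
minimal pieces: {0:u, 1:t, 2:p}
ways to finish when only these pieces remain (= sum over removing one remaining piece with nothing left below it):
  1 left: {0}→1  {3}→1  {4}→1
  2 left: {0,3}→2  {0,4}→2  {1,4}→1  {2,3}→1  {3,4}→2
  3 left: {0,1,4}→3  {0,2,3}→3  {0,3,4}→6  {1,3,4}→3  {2,3,4}→3
  placing 0:u first → 6 extensions
  placing 1:t first → 12 extensions
  placing 2:p first → 12 extensions
total linear extensions = 30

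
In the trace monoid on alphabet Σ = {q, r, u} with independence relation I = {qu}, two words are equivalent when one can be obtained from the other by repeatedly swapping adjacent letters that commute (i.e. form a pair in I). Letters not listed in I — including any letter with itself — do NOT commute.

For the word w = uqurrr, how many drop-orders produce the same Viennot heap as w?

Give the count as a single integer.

3

drop 0:u onto floor
drop 1:q onto floor
drop 2:u onto {0:u}
drop 3:r onto {1:q, 2:u}
drop 4:r onto {3:r}
drop 5:r onto {4:r}
ground layer = {0:u, 1:q}
drop-orders for the pieces not yet dropped (sum over which currently-grounded one goes next):
  1 to go: {5} 1
  2 to go: {4,5} 1
  3 to go: {3,4,5} 1
  4 to go: {1,3,4,5} 1  {2,3,4,5} 1
  if 0:u drops first: 2 orders
  if 1:q drops first: 1 orders
heap linearizations: 3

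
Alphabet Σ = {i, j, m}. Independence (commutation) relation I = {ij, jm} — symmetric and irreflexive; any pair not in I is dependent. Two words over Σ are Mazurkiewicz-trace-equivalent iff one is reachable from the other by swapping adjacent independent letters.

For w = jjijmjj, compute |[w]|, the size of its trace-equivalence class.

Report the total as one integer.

drop 0:j onto floor
drop 1:j onto {0:j}
drop 2:i onto floor
drop 3:j onto {1:j}
drop 4:m onto {2:i}
drop 5:j onto {3:j}
drop 6:j onto {5:j}
ground layer = {0:j, 2:i}
drop-orders for the pieces not yet dropped (sum over which currently-grounded one goes next):
  1 to go: {4} 1  {6} 1
  2 to go: {2,4} 1  {4,6} 2  {5,6} 1
  3 to go: {2,4,6} 3  {3,5,6} 1  {4,5,6} 3
  4 to go: {1,3,5,6} 1  {2,4,5,6} 6  {3,4,5,6} 4
  5 to go: {0,1,3,5,6} 1  {1,3,4,5,6} 5  {2,3,4,5,6} 10
  if 0:j drops first: 15 orders
  if 2:i drops first: 6 orders
heap linearizations: 21

21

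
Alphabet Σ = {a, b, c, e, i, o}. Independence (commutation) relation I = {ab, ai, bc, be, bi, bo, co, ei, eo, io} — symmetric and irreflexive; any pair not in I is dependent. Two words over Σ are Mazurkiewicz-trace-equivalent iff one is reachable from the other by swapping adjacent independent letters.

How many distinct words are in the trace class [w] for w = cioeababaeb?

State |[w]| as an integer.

3300

piece 0:c — minimal
piece 1:i rests on {0:c}
piece 2:o — minimal
piece 3:e rests on {0:c}
piece 4:a rests on {2:o, 3:e}
piece 5:b — minimal
piece 6:a rests on {4:a}
piece 7:b rests on {5:b}
piece 8:a rests on {6:a}
piece 9:e rests on {8:a}
piece 10:b rests on {7:b}
minimal pieces: {0:c, 2:o, 5:b}
ways to finish when only these pieces remain (= sum over removing one remaining piece with nothing left below it):
  1 left: {1}→1  {9}→1  {10}→1
  2 left: {1,9}→2  {1,10}→2  {7,10}→1  {8,9}→1  {9,10}→2
  3 left: {1,7,10}→3  {1,8,9}→3  {1,9,10}→6  {5,7,10}→1  {6,8,9}→1  {7,9,10}→3  {8,9,10}→3
  4 left: {1,5,7,10}→4  {1,6,8,9}→4  {1,7,9,10}→12  {1,8,9,10}→12  {4,6,8,9}→1  {5,7,9,10}→4  {6,8,9,10}→4  {7,8,9,10}→6
  5 left: {1,4,6,8,9}→5  {1,5,7,9,10}→20  {1,6,8,9,10}→20  {1,7,8,9,10}→30  {2,4,6,8,9}→1  {3,4,6,8,9}→1  {4,6,8,9,10}→5  {5,7,8,9,10}→10  {6,7,8,9,10}→10
  6 left: {1,2,4,6,8,9}→6  {1,3,4,6,8,9}→6  {1,4,6,8,9,10}→30  {1,5,7,8,9,10}→60  {1,6,7,8,9,10}→60  {2,3,4,6,8,9}→2  {2,4,6,8,9,10}→6  {3,4,6,8,9,10}→6  {4,6,7,8,9,10}→15  {5,6,7,8,9,10}→20
  7 left: {0,1,3,4,6,8,9}→6  {1,2,3,4,6,8,9}→14  {1,2,4,6,8,9,10}→42  {1,3,4,6,8,9,10}→42  {1,4,6,7,8,9,10}→105  {1,5,6,7,8,9,10}→140  {2,3,4,6,8,9,10}→14  {2,4,6,7,8,9,10}→21  {3,4,6,7,8,9,10}→21  {4,5,6,7,8,9,10}→35
  8 left: {0,1,2,3,4,6,8,9}→20  {0,1,3,4,6,8,9,10}→48  {1,2,3,4,6,8,9,10}→112  {1,2,4,6,7,8,9,10}→168  {1,3,4,6,7,8,9,10}→168  {1,4,5,6,7,8,9,10}→280  {2,3,4,6,7,8,9,10}→56  {2,4,5,6,7,8,9,10}→56  {3,4,5,6,7,8,9,10}→56
  9 left: {0,1,2,3,4,6,8,9,10}→180  {0,1,3,4,6,7,8,9,10}→216  {1,2,3,4,6,7,8,9,10}→504  {1,2,4,5,6,7,8,9,10}→504  {1,3,4,5,6,7,8,9,10}→504  {2,3,4,5,6,7,8,9,10}→168
  placing 0:c first → 1680 extensions
  placing 2:o first → 720 extensions
  placing 5:b first → 900 extensions
total linear extensions = 3300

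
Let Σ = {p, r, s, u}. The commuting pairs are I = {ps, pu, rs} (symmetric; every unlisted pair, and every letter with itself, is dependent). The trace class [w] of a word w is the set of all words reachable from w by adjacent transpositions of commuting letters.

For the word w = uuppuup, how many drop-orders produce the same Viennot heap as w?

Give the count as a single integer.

#0=u has no predecessor
#1=u depends on [0:u]
#2=p has no predecessor
#3=p depends on [2:p]
#4=u depends on [1:u]
#5=u depends on [4:u]
#6=p depends on [3:p]
sources: [0:u, 2:p]
N(rest) = Σ N(rest − s) over sources s of rest; N(one piece) = 1:
  size 1 → [5]=1  [6]=1
  size 2 → [3,6]=1  [4,5]=1  [5,6]=2
  size 3 → [1,4,5]=1  [2,3,6]=1  [3,5,6]=3  [4,5,6]=3
  size 4 → [0,1,4,5]=1  [1,4,5,6]=4  [2,3,5,6]=4  [3,4,5,6]=6
  size 5 → [0,1,4,5,6]=5  [1,3,4,5,6]=10  [2,3,4,5,6]=10
  first=0(u) contributes 20
  first=2(p) contributes 15
|[w]| = 35

35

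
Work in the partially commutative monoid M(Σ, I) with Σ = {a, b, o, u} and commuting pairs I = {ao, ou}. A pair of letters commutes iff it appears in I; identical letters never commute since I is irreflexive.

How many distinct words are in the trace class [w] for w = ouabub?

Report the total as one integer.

3

drop 0:o onto floor
drop 1:u onto floor
drop 2:a onto {1:u}
drop 3:b onto {0:o, 2:a}
drop 4:u onto {3:b}
drop 5:b onto {4:u}
ground layer = {0:o, 1:u}
drop-orders for the pieces not yet dropped (sum over which currently-grounded one goes next):
  1 to go: {5} 1
  2 to go: {4,5} 1
  3 to go: {3,4,5} 1
  4 to go: {0,3,4,5} 1  {2,3,4,5} 1
  if 0:o drops first: 1 orders
  if 1:u drops first: 2 orders
heap linearizations: 3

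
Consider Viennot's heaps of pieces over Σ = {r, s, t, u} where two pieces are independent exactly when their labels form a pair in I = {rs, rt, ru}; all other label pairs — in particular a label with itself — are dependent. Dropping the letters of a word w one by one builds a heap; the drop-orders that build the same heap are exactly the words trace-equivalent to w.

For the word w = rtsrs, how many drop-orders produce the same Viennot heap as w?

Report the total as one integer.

drop 0:r onto floor
drop 1:t onto floor
drop 2:s onto {1:t}
drop 3:r onto {0:r}
drop 4:s onto {2:s}
ground layer = {0:r, 1:t}
drop-orders for the pieces not yet dropped (sum over which currently-grounded one goes next):
  1 to go: {3} 1  {4} 1
  2 to go: {0,3} 1  {2,4} 1  {3,4} 2
  3 to go: {0,3,4} 3  {1,2,4} 1  {2,3,4} 3
  if 0:r drops first: 4 orders
  if 1:t drops first: 6 orders
heap linearizations: 10

10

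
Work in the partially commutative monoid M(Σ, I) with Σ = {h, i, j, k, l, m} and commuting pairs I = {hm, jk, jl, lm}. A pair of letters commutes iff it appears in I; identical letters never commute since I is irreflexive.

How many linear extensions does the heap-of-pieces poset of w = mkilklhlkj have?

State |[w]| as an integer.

3

#0=m has no predecessor
#1=k depends on [0:m]
#2=i depends on [1:k]
#3=l depends on [2:i]
#4=k depends on [3:l]
#5=l depends on [4:k]
#6=h depends on [5:l]
#7=l depends on [6:h]
#8=k depends on [7:l]
#9=j depends on [6:h]
sources: [0:m]
N(rest) = Σ N(rest − s) over sources s of rest; N(one piece) = 1:
  size 1 → [8]=1  [9]=1
  size 2 → [7,8]=1  [8,9]=2
  size 3 → [7,8,9]=3
  size 4 → [6,7,8,9]=3
  size 5 → [5,6,7,8,9]=3
  size 6 → [4,5,6,7,8,9]=3
  size 7 → [3,4,5,6,7,8,9]=3
  size 8 → [2,3,4,5,6,7,8,9]=3
  first=0(m) contributes 3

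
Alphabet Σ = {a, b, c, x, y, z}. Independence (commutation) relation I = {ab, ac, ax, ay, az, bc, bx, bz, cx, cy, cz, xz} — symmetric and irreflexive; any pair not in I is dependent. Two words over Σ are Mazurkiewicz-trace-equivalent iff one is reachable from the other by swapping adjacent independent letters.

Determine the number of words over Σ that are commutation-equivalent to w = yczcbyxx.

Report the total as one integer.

56

0(y) covers ∅
1(c) covers ∅
2(z) covers 0:y
3(c) covers 1:c
4(b) covers 0:y
5(y) covers 2:z, 4:b
6(x) covers 5:y
7(x) covers 6:x
floor of heap: 0:y, 1:c
completions by unplaced set U, small U first (add the entries for U minus each lowest piece of U):
  |U|=1: {3}:1  {7}:1
  |U|=2: {1,3}:1  {3,7}:2  {6,7}:1
  |U|=3: {1,3,7}:3  {3,6,7}:3  {5,6,7}:1
  |U|=4: {1,3,6,7}:6  {2,5,6,7}:1  {3,5,6,7}:4  {4,5,6,7}:1
  |U|=5: {1,3,5,6,7}:10  {2,3,5,6,7}:5  {2,4,5,6,7}:2  {3,4,5,6,7}:5
  |U|=6: {0,2,4,5,6,7}:2  {1,2,3,5,6,7}:15  {1,3,4,5,6,7}:15  {2,3,4,5,6,7}:12
  start at 0(y): 42
  start at 1(c): 14
sum over floor = 56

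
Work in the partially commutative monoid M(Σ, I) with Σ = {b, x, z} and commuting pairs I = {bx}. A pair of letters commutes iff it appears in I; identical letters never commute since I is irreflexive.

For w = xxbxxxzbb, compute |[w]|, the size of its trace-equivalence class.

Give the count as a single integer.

6

drop 0:x onto floor
drop 1:x onto {0:x}
drop 2:b onto floor
drop 3:x onto {1:x}
drop 4:x onto {3:x}
drop 5:x onto {4:x}
drop 6:z onto {2:b, 5:x}
drop 7:b onto {6:z}
drop 8:b onto {7:b}
ground layer = {0:x, 2:b}
drop-orders for the pieces not yet dropped (sum over which currently-grounded one goes next):
  1 to go: {8} 1
  2 to go: {7,8} 1
  3 to go: {6,7,8} 1
  4 to go: {2,6,7,8} 1  {5,6,7,8} 1
  5 to go: {2,5,6,7,8} 2  {4,5,6,7,8} 1
  6 to go: {2,4,5,6,7,8} 3  {3,4,5,6,7,8} 1
  7 to go: {1,3,4,5,6,7,8} 1  {2,3,4,5,6,7,8} 4
  if 0:x drops first: 5 orders
  if 2:b drops first: 1 orders
heap linearizations: 6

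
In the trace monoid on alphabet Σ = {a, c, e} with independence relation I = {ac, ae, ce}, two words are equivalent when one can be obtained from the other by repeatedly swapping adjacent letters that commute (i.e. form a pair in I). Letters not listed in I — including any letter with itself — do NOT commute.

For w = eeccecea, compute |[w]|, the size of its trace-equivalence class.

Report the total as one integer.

#0=e has no predecessor
#1=e depends on [0:e]
#2=c has no predecessor
#3=c depends on [2:c]
#4=e depends on [1:e]
#5=c depends on [3:c]
#6=e depends on [4:e]
#7=a has no predecessor
sources: [0:e, 2:c, 7:a]
N(rest) = Σ N(rest − s) over sources s of rest; N(one piece) = 1:
  size 1 → [5]=1  [6]=1  [7]=1
  size 2 → [3,5]=1  [4,6]=1  [5,6]=2  [5,7]=2  [6,7]=2
  size 3 → [1,4,6]=1  [2,3,5]=1  [3,5,6]=3  [3,5,7]=3  [4,5,6]=3  [4,6,7]=3  [5,6,7]=6
  size 4 → [0,1,4,6]=1  [1,4,5,6]=4  [1,4,6,7]=4  [2,3,5,6]=4  [2,3,5,7]=4  [3,4,5,6]=6  [3,5,6,7]=12  [4,5,6,7]=12
  size 5 → [0,1,4,5,6]=5  [0,1,4,6,7]=5  [1,3,4,5,6]=10  [1,4,5,6,7]=20  [2,3,4,5,6]=10  [2,3,5,6,7]=20  [3,4,5,6,7]=30
  size 6 → [0,1,3,4,5,6]=15  [0,1,4,5,6,7]=30  [1,2,3,4,5,6]=20  [1,3,4,5,6,7]=60  [2,3,4,5,6,7]=60
  first=0(e) contributes 140
  first=2(c) contributes 105
  first=7(a) contributes 35
|[w]| = 280

280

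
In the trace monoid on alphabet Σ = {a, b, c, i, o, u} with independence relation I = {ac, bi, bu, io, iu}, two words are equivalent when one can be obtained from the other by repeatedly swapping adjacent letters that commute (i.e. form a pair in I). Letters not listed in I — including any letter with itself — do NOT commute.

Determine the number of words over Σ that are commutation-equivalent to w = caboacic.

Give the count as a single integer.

#0=c has no predecessor
#1=a has no predecessor
#2=b depends on [0:c, 1:a]
#3=o depends on [2:b]
#4=a depends on [3:o]
#5=c depends on [3:o]
#6=i depends on [4:a, 5:c]
#7=c depends on [6:i]
sources: [0:c, 1:a]
N(rest) = Σ N(rest − s) over sources s of rest; N(one piece) = 1:
  size 1 → [7]=1
  size 2 → [6,7]=1
  size 3 → [4,6,7]=1  [5,6,7]=1
  size 4 → [4,5,6,7]=2
  size 5 → [3,4,5,6,7]=2
  size 6 → [2,3,4,5,6,7]=2
  first=0(c) contributes 2
  first=1(a) contributes 2
|[w]| = 4

4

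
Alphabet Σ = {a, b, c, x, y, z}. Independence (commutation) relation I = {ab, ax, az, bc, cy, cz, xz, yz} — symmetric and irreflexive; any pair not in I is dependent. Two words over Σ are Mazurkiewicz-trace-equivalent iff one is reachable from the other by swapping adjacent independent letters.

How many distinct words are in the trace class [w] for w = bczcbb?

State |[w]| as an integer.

15

0(b) covers ∅
1(c) covers ∅
2(z) covers 0:b
3(c) covers 1:c
4(b) covers 2:z
5(b) covers 4:b
floor of heap: 0:b, 1:c
completions by unplaced set U, small U first (add the entries for U minus each lowest piece of U):
  |U|=1: {3}:1  {5}:1
  |U|=2: {1,3}:1  {3,5}:2  {4,5}:1
  |U|=3: {1,3,5}:3  {2,4,5}:1  {3,4,5}:3
  |U|=4: {0,2,4,5}:1  {1,3,4,5}:6  {2,3,4,5}:4
  start at 0(b): 10
  start at 1(c): 5
sum over floor = 15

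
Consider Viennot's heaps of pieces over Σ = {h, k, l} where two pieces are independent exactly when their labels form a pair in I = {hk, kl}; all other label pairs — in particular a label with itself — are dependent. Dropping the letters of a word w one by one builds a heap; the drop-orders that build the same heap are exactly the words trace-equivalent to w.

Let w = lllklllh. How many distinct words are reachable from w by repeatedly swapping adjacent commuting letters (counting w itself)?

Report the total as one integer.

8

0(l) covers ∅
1(l) covers 0:l
2(l) covers 1:l
3(k) covers ∅
4(l) covers 2:l
5(l) covers 4:l
6(l) covers 5:l
7(h) covers 6:l
floor of heap: 0:l, 3:k
completions by unplaced set U, small U first (add the entries for U minus each lowest piece of U):
  |U|=1: {3}:1  {7}:1
  |U|=2: {3,7}:2  {6,7}:1
  |U|=3: {3,6,7}:3  {5,6,7}:1
  |U|=4: {3,5,6,7}:4  {4,5,6,7}:1
  |U|=5: {2,4,5,6,7}:1  {3,4,5,6,7}:5
  |U|=6: {1,2,4,5,6,7}:1  {2,3,4,5,6,7}:6
  start at 0(l): 7
  start at 3(k): 1
sum over floor = 8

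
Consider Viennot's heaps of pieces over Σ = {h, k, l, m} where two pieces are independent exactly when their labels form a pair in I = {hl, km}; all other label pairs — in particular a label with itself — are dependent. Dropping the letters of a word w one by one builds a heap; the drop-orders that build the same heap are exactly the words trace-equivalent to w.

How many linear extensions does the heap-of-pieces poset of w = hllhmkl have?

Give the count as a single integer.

12

#0=h has no predecessor
#1=l has no predecessor
#2=l depends on [1:l]
#3=h depends on [0:h]
#4=m depends on [2:l, 3:h]
#5=k depends on [2:l, 3:h]
#6=l depends on [4:m, 5:k]
sources: [0:h, 1:l]
N(rest) = Σ N(rest − s) over sources s of rest; N(one piece) = 1:
  size 1 → [6]=1
  size 2 → [4,6]=1  [5,6]=1
  size 3 → [4,5,6]=2
  size 4 → [2,4,5,6]=2  [3,4,5,6]=2
  size 5 → [0,3,4,5,6]=2  [1,2,4,5,6]=2  [2,3,4,5,6]=4
  first=0(h) contributes 6
  first=1(l) contributes 6
|[w]| = 12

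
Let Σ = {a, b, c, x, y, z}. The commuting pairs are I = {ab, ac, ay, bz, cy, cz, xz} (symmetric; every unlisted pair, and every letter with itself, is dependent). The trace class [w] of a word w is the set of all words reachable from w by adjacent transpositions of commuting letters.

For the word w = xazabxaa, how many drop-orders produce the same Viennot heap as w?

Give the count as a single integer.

4

#0=x has no predecessor
#1=a depends on [0:x]
#2=z depends on [1:a]
#3=a depends on [2:z]
#4=b depends on [0:x]
#5=x depends on [3:a, 4:b]
#6=a depends on [5:x]
#7=a depends on [6:a]
sources: [0:x]
N(rest) = Σ N(rest − s) over sources s of rest; N(one piece) = 1:
  size 1 → [7]=1
  size 2 → [6,7]=1
  size 3 → [5,6,7]=1
  size 4 → [3,5,6,7]=1  [4,5,6,7]=1
  size 5 → [2,3,5,6,7]=1  [3,4,5,6,7]=2
  size 6 → [1,2,3,5,6,7]=1  [2,3,4,5,6,7]=3
  first=0(x) contributes 4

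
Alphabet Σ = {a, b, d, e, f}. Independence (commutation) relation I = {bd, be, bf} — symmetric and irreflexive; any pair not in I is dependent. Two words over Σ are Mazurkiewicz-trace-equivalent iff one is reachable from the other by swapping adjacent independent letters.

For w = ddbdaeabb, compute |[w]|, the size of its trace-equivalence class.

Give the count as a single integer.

drop 0:d onto floor
drop 1:d onto {0:d}
drop 2:b onto floor
drop 3:d onto {1:d}
drop 4:a onto {2:b, 3:d}
drop 5:e onto {4:a}
drop 6:a onto {5:e}
drop 7:b onto {6:a}
drop 8:b onto {7:b}
ground layer = {0:d, 2:b}
drop-orders for the pieces not yet dropped (sum over which currently-grounded one goes next):
  1 to go: {8} 1
  2 to go: {7,8} 1
  3 to go: {6,7,8} 1
  4 to go: {5,6,7,8} 1
  5 to go: {4,5,6,7,8} 1
  6 to go: {2,4,5,6,7,8} 1  {3,4,5,6,7,8} 1
  7 to go: {1,3,4,5,6,7,8} 1  {2,3,4,5,6,7,8} 2
  if 0:d drops first: 3 orders
  if 2:b drops first: 1 orders
heap linearizations: 4

4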